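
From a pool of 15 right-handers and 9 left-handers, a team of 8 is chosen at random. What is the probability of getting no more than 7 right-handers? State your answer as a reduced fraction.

7364/7429

There are C(24,8) = 735471 ways to choose the 8.
The complement is exactly 8 right-handers: C(15,8)·C(9,0) = 6435.
Probability = 1 − 6435/735471 = 729036/735471 = 7364/7429.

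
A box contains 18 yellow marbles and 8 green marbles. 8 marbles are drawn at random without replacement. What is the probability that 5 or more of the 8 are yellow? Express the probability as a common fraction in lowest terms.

51918/62491

There are C(26,8) = 1562275 ways to choose the 8.
Favorable selections (5 or more yellow): C(18,5)·C(8,3) + C(18,6)·C(8,2) + C(18,7)·C(8,1) + C(18,8)·C(8,0) = 479808 + 519792 + 254592 + 43758 = 1297950.
Probability = 1297950/1562275 = 51918/62491.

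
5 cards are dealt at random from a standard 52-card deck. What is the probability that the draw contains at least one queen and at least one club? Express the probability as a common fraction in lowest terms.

There are C(52,5) = 2598960 possible draws.
By inclusion-exclusion on the complements, draws missing all queens or all clubs: C(48,5) + C(39,5) − C(36,5) = 1712304 + 575757 − 376992 = 1911069.
So draws with at least one of each: 2598960 − 1911069 = 687891, probability 687891/2598960 = 229297/866320.

229297/866320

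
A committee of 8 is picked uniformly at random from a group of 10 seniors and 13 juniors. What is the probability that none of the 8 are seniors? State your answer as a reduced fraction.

39/14858

There are C(23,8) = 490314 possible selections.
Selections with no seniors (all juniors): C(13,8) = 1287.
Probability = 1287/490314 = 39/14858.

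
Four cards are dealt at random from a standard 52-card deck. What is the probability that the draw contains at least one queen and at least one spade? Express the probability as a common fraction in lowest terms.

There are C(52,4) = 270725 possible draws.
By inclusion-exclusion on the complements, draws missing all queens or all spades: C(48,4) + C(39,4) − C(36,4) = 194580 + 82251 − 58905 = 217926.
So draws with at least one of each: 270725 − 217926 = 52799, probability 52799/270725.

52799/270725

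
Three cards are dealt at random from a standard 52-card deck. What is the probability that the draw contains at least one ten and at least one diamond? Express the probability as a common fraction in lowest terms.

There are C(52,3) = 22100 possible draws.
By inclusion-exclusion on the complements, draws missing all tens or all diamonds: C(48,3) + C(39,3) − C(36,3) = 17296 + 9139 − 7140 = 19295.
So draws with at least one of each: 22100 − 19295 = 2805, probability 2805/22100 = 33/260.

33/260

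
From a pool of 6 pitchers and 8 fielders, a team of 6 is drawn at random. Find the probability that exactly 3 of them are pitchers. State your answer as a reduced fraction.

160/429

There are C(14,6) = 3003 ways to choose 6 from 14.
Selections with exactly 3 pitchers: choose 3 of the 6 pitchers and 3 of the 8 fielders, C(6,3)·C(8,3) = 20·56 = 1120.
Probability = 1120/3003 = 160/429.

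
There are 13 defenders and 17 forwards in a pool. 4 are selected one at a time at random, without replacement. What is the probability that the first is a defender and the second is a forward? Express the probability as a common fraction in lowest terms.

221/870

Multiply the conditional probabilities at each draw: 13/30 · 17/29 = 221/870.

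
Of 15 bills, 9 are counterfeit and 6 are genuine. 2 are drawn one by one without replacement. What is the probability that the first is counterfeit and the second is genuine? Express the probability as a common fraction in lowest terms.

9/35

Multiply the conditional probabilities at each draw: 9/15 · 6/14 = 54/210 = 9/35.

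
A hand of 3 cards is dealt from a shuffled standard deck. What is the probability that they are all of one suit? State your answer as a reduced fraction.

There are C(52,3) = 22100 possible 3-card hands.
Hands of one suit: 4 suits × C(13,3) = 4·286 = 1144.
Probability = 1144/22100 = 22/425.

22/425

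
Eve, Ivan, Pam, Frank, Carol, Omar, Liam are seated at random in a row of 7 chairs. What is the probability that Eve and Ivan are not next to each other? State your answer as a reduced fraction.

There are 7! = 5040 arrangements.
Arrangements with Eve and Ivan adjacent: 2·6! = 1440.
So not adjacent: 5040 − 1440 = 3600, probability 3600/5040 = 5/7.

5/7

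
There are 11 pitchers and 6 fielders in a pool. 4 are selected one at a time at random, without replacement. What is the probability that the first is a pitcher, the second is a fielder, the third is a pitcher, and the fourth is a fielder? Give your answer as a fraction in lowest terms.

55/952

Multiply the conditional probabilities at each draw: 11/17 · 6/16 · 10/15 · 5/14 = 3300/57120 = 55/952.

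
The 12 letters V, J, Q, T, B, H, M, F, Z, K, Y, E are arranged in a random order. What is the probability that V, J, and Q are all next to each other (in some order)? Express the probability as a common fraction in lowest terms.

There are 12! = 479001600 arrangements.
Treat the three as one block: 10! placements × 3! orders within the block = 3628800·6 = 21772800.
Probability = 21772800/479001600 = 1/22.

1/22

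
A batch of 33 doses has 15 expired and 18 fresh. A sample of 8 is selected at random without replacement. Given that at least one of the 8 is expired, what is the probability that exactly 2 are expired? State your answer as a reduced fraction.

Work in counts. Selections with at least one expired: C(33,8) − C(18,8) = 13884156 − 43758 = 13840398.
Of those, selections where exactly 2 are expired: C(15,2)·C(18,6) = 105·18564 = 1949220.
Conditional probability = 1949220/13840398 = 8330/59147.

8330/59147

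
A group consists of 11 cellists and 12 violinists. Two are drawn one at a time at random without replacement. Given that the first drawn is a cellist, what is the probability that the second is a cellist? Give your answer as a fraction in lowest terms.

After removing one cellist, 22 remain: 10 cellists and 12 violinists.
So the probability the next is a cellist is 10/22 = 5/11.

5/11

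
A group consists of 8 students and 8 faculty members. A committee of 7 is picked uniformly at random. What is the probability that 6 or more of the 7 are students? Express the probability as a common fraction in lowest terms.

29/1430

Total selections: C(16,7) = 11440.
Favorable selections (6 or more students): C(8,6)·C(8,1) + C(8,7)·C(8,0) = 224 + 8 = 232.
Probability = 232/11440 = 29/1430.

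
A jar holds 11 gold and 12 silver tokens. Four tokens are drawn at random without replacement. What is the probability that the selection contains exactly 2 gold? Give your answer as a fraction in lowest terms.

66/161

The sample space is all 4-subsets of the 23: C(23,4) = 8855.
Selections with exactly 2 gold: choose 2 of the 11 gold and 2 of the 12 silver, C(11,2)·C(12,2) = 55·66 = 3630.
Probability = 3630/8855 = 66/161.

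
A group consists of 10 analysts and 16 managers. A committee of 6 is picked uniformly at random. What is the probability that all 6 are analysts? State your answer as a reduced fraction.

3/3289

There are C(26,6) = 230230 possible selections.
Selections with all analysts: C(10,6) = 210.
Probability = 210/230230 = 3/3289.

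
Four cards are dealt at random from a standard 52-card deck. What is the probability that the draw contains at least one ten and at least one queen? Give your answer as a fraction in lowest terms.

1332/20825

There are C(52,4) = 270725 possible draws.
By inclusion-exclusion on the complements, draws missing all tens or all queens: C(48,4) + C(48,4) − C(44,4) = 194580 + 194580 − 135751 = 253409.
So draws with at least one of each: 270725 − 253409 = 17316, probability 17316/270725 = 1332/20825.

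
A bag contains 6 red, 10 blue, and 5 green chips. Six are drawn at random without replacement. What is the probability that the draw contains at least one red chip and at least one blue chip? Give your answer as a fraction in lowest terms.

6971/7752

There are C(21,6) = 54264 possible draws.
By inclusion-exclusion on the complements, draws missing all red or all blue: C(15,6) + C(11,6) − C(5,6) = 5005 + 462 − 0 = 5467.
So draws with at least one of each: 54264 − 5467 = 48797, probability 48797/54264 = 6971/7752.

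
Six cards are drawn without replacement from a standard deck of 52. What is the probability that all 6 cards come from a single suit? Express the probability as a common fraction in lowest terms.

There are C(52,6) = 20358520 possible 6-card hands.
Hands of one suit: 4 suits × C(13,6) = 4·1716 = 6864.
Probability = 6864/20358520 = 66/195755.

66/195755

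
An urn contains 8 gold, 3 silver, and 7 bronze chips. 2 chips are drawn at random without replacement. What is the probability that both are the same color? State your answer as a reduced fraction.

52/153

There are C(18,2) = 153 ways to draw 2 chips.
All same color: C(8,2) + C(3,2) + C(7,2) = 28 + 3 + 21 = 52.
Probability = 52/153.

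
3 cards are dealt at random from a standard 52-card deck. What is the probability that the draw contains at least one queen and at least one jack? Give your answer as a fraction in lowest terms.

188/5525

There are C(52,3) = 22100 possible draws.
By inclusion-exclusion on the complements, draws missing all queens or all jacks: C(48,3) + C(48,3) − C(44,3) = 17296 + 17296 − 13244 = 21348.
So draws with at least one of each: 22100 − 21348 = 752, probability 752/22100 = 188/5525.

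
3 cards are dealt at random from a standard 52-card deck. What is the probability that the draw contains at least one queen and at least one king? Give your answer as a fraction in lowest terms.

There are C(52,3) = 22100 possible draws.
By inclusion-exclusion on the complements, draws missing all queens or all kings: C(48,3) + C(48,3) − C(44,3) = 17296 + 17296 − 13244 = 21348.
So draws with at least one of each: 22100 − 21348 = 752, probability 752/22100 = 188/5525.

188/5525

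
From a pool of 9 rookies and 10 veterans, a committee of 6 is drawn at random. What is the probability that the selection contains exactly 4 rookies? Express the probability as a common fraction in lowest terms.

Total number of selections: C(19,6) = 27132.
Selections with exactly 4 rookies: choose 4 of the 9 rookies and 2 of the 10 veterans, C(9,4)·C(10,2) = 126·45 = 5670.
Probability = 5670/27132 = 135/646.

135/646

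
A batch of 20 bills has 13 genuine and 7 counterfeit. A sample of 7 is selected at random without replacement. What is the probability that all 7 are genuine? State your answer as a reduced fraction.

There are C(20,7) = 77520 possible selections.
Selections with all genuine: C(13,7) = 1716.
Probability = 1716/77520 = 143/6460.

143/6460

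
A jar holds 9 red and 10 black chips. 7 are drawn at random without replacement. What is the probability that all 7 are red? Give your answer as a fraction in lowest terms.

3/4199

There are C(19,7) = 50388 possible selections.
Selections with all red: C(9,7) = 36.
Probability = 36/50388 = 3/4199.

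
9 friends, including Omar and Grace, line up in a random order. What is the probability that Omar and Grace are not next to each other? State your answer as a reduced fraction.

There are 9! = 362880 arrangements.
Arrangements with Omar and Grace adjacent: 2·8! = 80640.
So not adjacent: 362880 − 80640 = 282240, probability 282240/362880 = 7/9.

7/9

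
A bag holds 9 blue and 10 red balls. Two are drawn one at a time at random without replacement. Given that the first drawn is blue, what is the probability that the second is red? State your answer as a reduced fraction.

After removing one blue, 18 remain: 8 blue and 10 red.
So the probability the next is red is 10/18 = 5/9.

5/9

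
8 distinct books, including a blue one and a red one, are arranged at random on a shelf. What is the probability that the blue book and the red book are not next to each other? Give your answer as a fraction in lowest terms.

There are 8! = 40320 arrangements.
Arrangements with the blue book and the red book adjacent: 2·7! = 10080.
So not adjacent: 40320 − 10080 = 30240, probability 30240/40320 = 3/4.

3/4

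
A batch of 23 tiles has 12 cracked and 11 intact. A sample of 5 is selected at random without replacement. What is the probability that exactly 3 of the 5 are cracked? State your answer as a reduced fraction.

The sample space is all 5-subsets of the 23: C(23,5) = 33649.
Selections with exactly 3 cracked: choose 3 of the 12 cracked and 2 of the 11 intact, C(12,3)·C(11,2) = 220·55 = 12100.
Probability = 12100/33649 = 1100/3059.

1100/3059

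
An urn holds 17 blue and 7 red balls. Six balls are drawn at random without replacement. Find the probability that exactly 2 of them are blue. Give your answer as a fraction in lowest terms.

The sample space is all 6-subsets of the 24: C(24,6) = 134596.
Selections with exactly 2 blue: choose 2 of the 17 blue and 4 of the 7 red, C(17,2)·C(7,4) = 136·35 = 4760.
Probability = 4760/134596 = 170/4807.

170/4807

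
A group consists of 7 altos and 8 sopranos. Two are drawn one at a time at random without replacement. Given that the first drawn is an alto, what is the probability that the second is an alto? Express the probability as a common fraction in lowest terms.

3/7

After removing one alto, 14 remain: 6 altos and 8 sopranos.
So the probability the next is an alto is 6/14 = 3/7.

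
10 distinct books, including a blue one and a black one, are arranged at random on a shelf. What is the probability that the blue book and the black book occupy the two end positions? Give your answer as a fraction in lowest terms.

1/45

There are 10! = 3628800 arrangements.
Place the blue book and the black book at the ends in 2 ways, arrange the remaining 8 in 8! = 40320 ways: 2·40320 = 80640.
Probability = 80640/3628800 = 1/45.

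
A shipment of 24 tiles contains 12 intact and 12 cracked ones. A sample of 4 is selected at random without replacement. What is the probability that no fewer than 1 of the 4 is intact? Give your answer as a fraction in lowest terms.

Total selections: C(24,4) = 10626.
The complement is all 4 are cracked: C(12,4) = 495.
Probability = 1 − 495/10626 = 10131/10626 = 307/322.

307/322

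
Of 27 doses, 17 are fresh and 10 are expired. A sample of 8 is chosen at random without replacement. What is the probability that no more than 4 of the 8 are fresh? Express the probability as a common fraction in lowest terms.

3599/11385

There are C(27,8) = 2220075 ways to choose the 8.
Favorable selections (no more than 4 fresh): C(17,0)·C(10,8) + C(17,1)·C(10,7) + C(17,2)·C(10,6) + C(17,3)·C(10,5) + C(17,4)·C(10,4) = 45 + 2040 + 28560 + 171360 + 499800 = 701805.
Probability = 701805/2220075 = 3599/11385.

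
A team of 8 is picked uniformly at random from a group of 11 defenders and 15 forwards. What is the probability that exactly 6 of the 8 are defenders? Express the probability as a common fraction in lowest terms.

882/28405

Total number of selections: C(26,8) = 1562275.
Selections with exactly 6 defenders: choose 6 of the 11 defenders and 2 of the 15 forwards, C(11,6)·C(15,2) = 462·105 = 48510.
Probability = 48510/1562275 = 882/28405.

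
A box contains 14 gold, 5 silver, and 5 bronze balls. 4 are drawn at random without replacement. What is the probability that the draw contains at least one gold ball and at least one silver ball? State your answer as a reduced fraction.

There are C(24,4) = 10626 possible draws.
By inclusion-exclusion on the complements, draws missing all gold or all silver: C(10,4) + C(19,4) − C(5,4) = 210 + 3876 − 5 = 4081.
So draws with at least one of each: 10626 − 4081 = 6545, probability 6545/10626 = 85/138.

85/138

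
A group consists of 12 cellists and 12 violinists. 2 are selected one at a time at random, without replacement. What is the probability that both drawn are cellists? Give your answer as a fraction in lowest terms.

Multiply the conditional probabilities at each draw: 12/24 · 11/23 = 132/552 = 11/46.

11/46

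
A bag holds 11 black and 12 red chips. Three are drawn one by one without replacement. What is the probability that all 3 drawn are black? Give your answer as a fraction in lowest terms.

Multiply the conditional probabilities at each draw: 11/23 · 10/22 · 9/21 = 990/10626 = 15/161.

15/161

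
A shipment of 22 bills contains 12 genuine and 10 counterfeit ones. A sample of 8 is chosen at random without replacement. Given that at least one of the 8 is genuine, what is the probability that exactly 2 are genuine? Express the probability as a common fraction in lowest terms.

Work in counts. Selections with at least one genuine: C(22,8) − C(10,8) = 319770 − 45 = 319725.
Of those, selections where exactly 2 are genuine: C(12,2)·C(10,6) = 66·210 = 13860.
Conditional probability = 13860/319725 = 44/1015.

44/1015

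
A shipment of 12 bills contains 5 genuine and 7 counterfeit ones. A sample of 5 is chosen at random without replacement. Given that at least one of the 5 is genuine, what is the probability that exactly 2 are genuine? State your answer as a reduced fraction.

Work in counts. Selections with at least one genuine: C(12,5) − C(7,5) = 792 − 21 = 771.
Of those, selections where exactly 2 are genuine: C(5,2)·C(7,3) = 10·35 = 350.
Conditional probability = 350/771.

350/771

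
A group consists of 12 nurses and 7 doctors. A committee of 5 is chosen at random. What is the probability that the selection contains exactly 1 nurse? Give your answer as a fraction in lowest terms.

35/969

Total number of selections: C(19,5) = 11628.
Selections with exactly 1 nurse: choose 1 of the 12 nurses and 4 of the 7 doctors, C(12,1)·C(7,4) = 12·35 = 420.
Probability = 420/11628 = 35/969.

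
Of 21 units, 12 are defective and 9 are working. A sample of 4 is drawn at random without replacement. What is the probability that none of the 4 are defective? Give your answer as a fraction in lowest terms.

2/95

There are C(21,4) = 5985 possible selections.
Selections with no defective (all working): C(9,4) = 126.
Probability = 126/5985 = 2/95.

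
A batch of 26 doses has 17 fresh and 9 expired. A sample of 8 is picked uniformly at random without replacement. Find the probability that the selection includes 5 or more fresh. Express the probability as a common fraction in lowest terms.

Total selections: C(26,8) = 1562275.
Favorable selections (5 or more fresh): C(17,5)·C(9,3) + C(17,6)·C(9,2) + C(17,7)·C(9,1) + C(17,8)·C(9,0) = 519792 + 445536 + 175032 + 24310 = 1164670.
Probability = 1164670/1562275 = 17918/24035.

17918/24035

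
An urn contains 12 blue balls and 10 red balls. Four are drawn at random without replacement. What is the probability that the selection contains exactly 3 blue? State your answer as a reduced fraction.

There are C(22,4) = 7315 ways to choose 4 from 22.
Selections with exactly 3 blue: choose 3 of the 12 blue and 1 of the 10 red, C(12,3)·C(10,1) = 220·10 = 2200.
Probability = 2200/7315 = 40/133.

40/133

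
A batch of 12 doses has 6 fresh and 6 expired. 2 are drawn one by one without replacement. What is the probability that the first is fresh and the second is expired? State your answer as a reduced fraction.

Multiply the conditional probabilities at each draw: 6/12 · 6/11 = 36/132 = 3/11.

3/11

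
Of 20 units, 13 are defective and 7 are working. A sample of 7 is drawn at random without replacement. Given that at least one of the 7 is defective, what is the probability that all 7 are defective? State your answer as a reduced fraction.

Work in counts. Selections with at least one defective: C(20,7) − C(7,7) = 77520 − 1 = 77519.
Of those, selections where all 7 are defective: C(13,7) = 1716.
Conditional probability = 1716/77519 = 132/5963.

132/5963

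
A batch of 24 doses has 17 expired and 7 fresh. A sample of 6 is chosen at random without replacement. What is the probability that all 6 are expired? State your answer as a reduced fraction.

442/4807

There are C(24,6) = 134596 possible selections.
Selections with all expired: C(17,6) = 12376.
Probability = 12376/134596 = 442/4807.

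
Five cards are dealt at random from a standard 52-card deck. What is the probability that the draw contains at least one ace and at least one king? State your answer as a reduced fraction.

6509/64974

There are C(52,5) = 2598960 possible draws.
By inclusion-exclusion on the complements, draws missing all aces or all kings: C(48,5) + C(48,5) − C(44,5) = 1712304 + 1712304 − 1086008 = 2338600.
So draws with at least one of each: 2598960 − 2338600 = 260360, probability 260360/2598960 = 6509/64974.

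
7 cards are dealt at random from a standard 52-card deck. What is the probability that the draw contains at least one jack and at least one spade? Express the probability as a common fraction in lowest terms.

There are C(52,7) = 133784560 possible draws.
By inclusion-exclusion on the complements, draws missing all jacks or all spades: C(48,7) + C(39,7) − C(36,7) = 73629072 + 15380937 − 8347680 = 80662329.
So draws with at least one of each: 133784560 − 80662329 = 53122231, probability 53122231/133784560.

53122231/133784560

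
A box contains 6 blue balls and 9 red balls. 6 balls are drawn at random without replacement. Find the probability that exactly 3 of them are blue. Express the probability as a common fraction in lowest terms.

There are C(15,6) = 5005 ways to choose 6 from 15.
Selections with exactly 3 blue: choose 3 of the 6 blue and 3 of the 9 red, C(6,3)·C(9,3) = 20·84 = 1680.
Probability = 1680/5005 = 48/143.

48/143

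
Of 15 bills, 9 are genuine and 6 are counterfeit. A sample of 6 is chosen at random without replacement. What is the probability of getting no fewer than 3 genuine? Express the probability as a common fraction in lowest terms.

126/143

There are C(15,6) = 5005 ways to choose the 6.
Count the complement (fewer than 3 genuine): C(9,0)·C(6,6) + C(9,1)·C(6,5) + C(9,2)·C(6,4) = 1 + 54 + 540 = 595.
Probability = 1 − 595/5005 = 4410/5005 = 126/143.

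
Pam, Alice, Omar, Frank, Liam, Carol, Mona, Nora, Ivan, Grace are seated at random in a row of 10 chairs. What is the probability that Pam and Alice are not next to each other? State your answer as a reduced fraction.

There are 10! = 3628800 arrangements.
Arrangements with Pam and Alice adjacent: 2·9! = 725760.
So not adjacent: 3628800 − 725760 = 2903040, probability 2903040/3628800 = 4/5.

4/5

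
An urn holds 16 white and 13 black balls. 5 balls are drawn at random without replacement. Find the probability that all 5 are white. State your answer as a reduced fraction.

There are C(29,5) = 118755 possible selections.
Selections with all white: C(16,5) = 4368.
Probability = 4368/118755 = 16/435.

16/435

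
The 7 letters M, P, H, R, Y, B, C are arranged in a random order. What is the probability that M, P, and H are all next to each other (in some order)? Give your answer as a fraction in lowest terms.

1/7

There are 7! = 5040 arrangements.
Treat the three as one block: 5! placements × 3! orders within the block = 120·6 = 720.
Probability = 720/5040 = 1/7.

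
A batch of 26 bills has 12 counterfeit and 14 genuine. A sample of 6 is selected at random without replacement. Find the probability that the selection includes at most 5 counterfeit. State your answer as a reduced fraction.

1489/1495

There are C(26,6) = 230230 ways to choose the 6.
The complement is exactly 6 counterfeit: C(12,6)·C(14,0) = 924.
Probability = 1 − 924/230230 = 229306/230230 = 1489/1495.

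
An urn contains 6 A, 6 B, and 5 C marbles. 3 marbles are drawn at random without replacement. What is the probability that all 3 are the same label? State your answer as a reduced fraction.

There are C(17,3) = 680 ways to draw 3 marbles.
All same label: C(6,3) + C(6,3) + C(5,3) = 20 + 20 + 10 = 50.
Probability = 50/680 = 5/68.

5/68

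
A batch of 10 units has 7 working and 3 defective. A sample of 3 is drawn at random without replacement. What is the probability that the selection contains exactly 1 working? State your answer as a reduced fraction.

Total number of selections: C(10,3) = 120.
Selections with exactly 1 working: choose 1 of the 7 working and 2 of the 3 defective, C(7,1)·C(3,2) = 7·3 = 21.
Probability = 21/120 = 7/40.

7/40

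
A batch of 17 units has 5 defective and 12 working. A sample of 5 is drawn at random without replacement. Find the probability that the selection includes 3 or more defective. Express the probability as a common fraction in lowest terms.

There are C(17,5) = 6188 ways to choose the 5.
Favorable selections (3 or more defective): C(5,3)·C(12,2) + C(5,4)·C(12,1) + C(5,5)·C(12,0) = 660 + 60 + 1 = 721.
Probability = 721/6188 = 103/884.

103/884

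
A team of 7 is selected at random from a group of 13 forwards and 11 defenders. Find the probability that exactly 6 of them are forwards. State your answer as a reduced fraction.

Total number of selections: C(24,7) = 346104.
Selections with exactly 6 forwards: choose 6 of the 13 forwards and 1 of the 11 defenders, C(13,6)·C(11,1) = 1716·11 = 18876.
Probability = 18876/346104 = 143/2622.

143/2622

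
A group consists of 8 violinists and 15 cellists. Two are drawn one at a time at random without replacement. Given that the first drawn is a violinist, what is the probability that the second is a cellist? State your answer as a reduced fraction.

After removing one violinist, 22 remain: 7 violinists and 15 cellists.
So the probability the next is a cellist is 15/22.

15/22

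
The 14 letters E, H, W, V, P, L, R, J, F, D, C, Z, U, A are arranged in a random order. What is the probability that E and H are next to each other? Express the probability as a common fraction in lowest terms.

There are 14! = 87178291200 arrangements.
Treat E and H as a block: 13! arrangements of the blocks × 2 orders within the block = 2·6227020800 = 12454041600.
Probability = 12454041600/87178291200 = 1/7.

1/7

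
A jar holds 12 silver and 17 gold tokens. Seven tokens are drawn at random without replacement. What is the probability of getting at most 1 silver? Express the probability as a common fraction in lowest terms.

Total selections: C(29,7) = 1560780.
Favorable selections (at most 1 silver): C(12,0)·C(17,7) + C(12,1)·C(17,6) = 19448 + 148512 = 167960.
Probability = 167960/1560780 = 646/6003.

646/6003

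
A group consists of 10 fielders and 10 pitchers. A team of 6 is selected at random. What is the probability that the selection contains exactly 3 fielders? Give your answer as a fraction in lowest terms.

120/323

The sample space is all 6-subsets of the 20: C(20,6) = 38760.
Selections with exactly 3 fielders: choose 3 of the 10 fielders and 3 of the 10 pitchers, C(10,3)·C(10,3) = 120·120 = 14400.
Probability = 14400/38760 = 120/323.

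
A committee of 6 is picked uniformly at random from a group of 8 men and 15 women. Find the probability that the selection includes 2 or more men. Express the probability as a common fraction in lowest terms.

There are C(23,6) = 100947 ways to choose the 6.
Count the complement (fewer than 2 men): C(8,0)·C(15,6) + C(8,1)·C(15,5) = 5005 + 24024 = 29029.
Probability = 1 − 29029/100947 = 71918/100947 = 934/1311.

934/1311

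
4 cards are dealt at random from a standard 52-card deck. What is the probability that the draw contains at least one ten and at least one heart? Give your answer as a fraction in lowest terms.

There are C(52,4) = 270725 possible draws.
By inclusion-exclusion on the complements, draws missing all tens or all hearts: C(48,4) + C(39,4) − C(36,4) = 194580 + 82251 − 58905 = 217926.
So draws with at least one of each: 270725 − 217926 = 52799, probability 52799/270725.

52799/270725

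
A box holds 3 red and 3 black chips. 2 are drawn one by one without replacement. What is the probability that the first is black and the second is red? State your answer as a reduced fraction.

Multiply the conditional probabilities at each draw: 3/6 · 3/5 = 9/30 = 3/10.

3/10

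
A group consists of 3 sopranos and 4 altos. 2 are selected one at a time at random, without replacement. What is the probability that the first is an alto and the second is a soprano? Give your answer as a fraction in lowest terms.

Multiply the conditional probabilities at each draw: 4/7 · 3/6 = 12/42 = 2/7.

2/7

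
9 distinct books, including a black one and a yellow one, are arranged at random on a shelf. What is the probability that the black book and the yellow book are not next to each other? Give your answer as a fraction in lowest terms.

There are 9! = 362880 arrangements.
Arrangements with the black book and the yellow book adjacent: 2·8! = 80640.
So not adjacent: 362880 − 80640 = 282240, probability 282240/362880 = 7/9.

7/9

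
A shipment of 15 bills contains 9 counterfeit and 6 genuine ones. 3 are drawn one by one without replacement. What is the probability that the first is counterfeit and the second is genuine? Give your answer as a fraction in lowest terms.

9/35

Multiply the conditional probabilities at each draw: 9/15 · 6/14 = 54/210 = 9/35.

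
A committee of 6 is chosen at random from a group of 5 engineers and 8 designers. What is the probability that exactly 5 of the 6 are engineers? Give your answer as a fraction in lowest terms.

2/429

There are C(13,6) = 1716 ways to choose 6 from 13.
Selections with exactly 5 engineers: choose 5 of the 5 engineers and 1 of the 8 designers, C(5,5)·C(8,1) = 1·8 = 8.
Probability = 8/1716 = 2/429.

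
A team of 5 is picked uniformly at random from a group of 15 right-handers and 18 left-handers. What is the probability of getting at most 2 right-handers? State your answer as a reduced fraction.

11679/19778

Total selections: C(33,5) = 237336.
Favorable selections (at most 2 right-handers): C(15,0)·C(18,5) + C(15,1)·C(18,4) + C(15,2)·C(18,3) = 8568 + 45900 + 85680 = 140148.
Probability = 140148/237336 = 11679/19778.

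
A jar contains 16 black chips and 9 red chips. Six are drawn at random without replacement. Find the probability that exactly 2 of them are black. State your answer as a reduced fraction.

There are C(25,6) = 177100 ways to choose 6 from 25.
Selections with exactly 2 black: choose 2 of the 16 black and 4 of the 9 red, C(16,2)·C(9,4) = 120·126 = 15120.
Probability = 15120/177100 = 108/1265.

108/1265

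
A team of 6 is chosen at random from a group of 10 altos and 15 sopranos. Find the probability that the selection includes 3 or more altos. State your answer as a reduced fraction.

576/1265

Total selections: C(25,6) = 177100.
Count the complement (fewer than 3 altos): C(10,0)·C(15,6) + C(10,1)·C(15,5) + C(10,2)·C(15,4) = 5005 + 30030 + 61425 = 96460.
Probability = 1 − 96460/177100 = 80640/177100 = 576/1265.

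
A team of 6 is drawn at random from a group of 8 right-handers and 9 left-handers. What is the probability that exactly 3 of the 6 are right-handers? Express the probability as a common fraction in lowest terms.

There are C(17,6) = 12376 ways to choose 6 from 17.
Selections with exactly 3 right-handers: choose 3 of the 8 right-handers and 3 of the 9 left-handers, C(8,3)·C(9,3) = 56·84 = 4704.
Probability = 4704/12376 = 84/221.

84/221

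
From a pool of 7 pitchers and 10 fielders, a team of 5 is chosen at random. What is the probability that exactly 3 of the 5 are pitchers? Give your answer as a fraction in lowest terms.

The sample space is all 5-subsets of the 17: C(17,5) = 6188.
Selections with exactly 3 pitchers: choose 3 of the 7 pitchers and 2 of the 10 fielders, C(7,3)·C(10,2) = 35·45 = 1575.
Probability = 1575/6188 = 225/884.

225/884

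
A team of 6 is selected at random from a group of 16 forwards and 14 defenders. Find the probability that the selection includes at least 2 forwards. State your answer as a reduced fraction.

1228/1305

There are C(30,6) = 593775 ways to choose the 6.
Favorable selections (at least 2 forwards): C(16,2)·C(14,4) + C(16,3)·C(14,3) + C(16,4)·C(14,2) + C(16,5)·C(14,1) + C(16,6)·C(14,0) = 120120 + 203840 + 165620 + 61152 + 8008 = 558740.
Probability = 558740/593775 = 1228/1305.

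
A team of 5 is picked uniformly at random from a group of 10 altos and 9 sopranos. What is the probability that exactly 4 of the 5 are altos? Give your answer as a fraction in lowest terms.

There are C(19,5) = 11628 ways to choose 5 from 19.
Selections with exactly 4 altos: choose 4 of the 10 altos and 1 of the 9 sopranos, C(10,4)·C(9,1) = 210·9 = 1890.
Probability = 1890/11628 = 105/646.

105/646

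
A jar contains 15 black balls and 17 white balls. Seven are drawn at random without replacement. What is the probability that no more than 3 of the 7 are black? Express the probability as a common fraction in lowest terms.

4658/8091

There are C(32,7) = 3365856 ways to choose the 7.
Favorable selections (no more than 3 black): C(15,0)·C(17,7) + C(15,1)·C(17,6) + C(15,2)·C(17,5) + C(15,3)·C(17,4) = 19448 + 185640 + 649740 + 1082900 = 1937728.
Probability = 1937728/3365856 = 4658/8091.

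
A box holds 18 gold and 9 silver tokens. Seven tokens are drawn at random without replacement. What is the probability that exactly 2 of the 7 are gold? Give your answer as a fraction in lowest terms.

357/16445

There are C(27,7) = 888030 ways to choose 7 from 27.
Selections with exactly 2 gold: choose 2 of the 18 gold and 5 of the 9 silver, C(18,2)·C(9,5) = 153·126 = 19278.
Probability = 19278/888030 = 357/16445.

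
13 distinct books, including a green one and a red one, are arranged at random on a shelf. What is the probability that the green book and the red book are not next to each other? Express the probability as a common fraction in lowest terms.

There are 13! = 6227020800 arrangements.
Arrangements with the green book and the red book adjacent: 2·12! = 958003200.
So not adjacent: 6227020800 − 958003200 = 5269017600, probability 5269017600/6227020800 = 11/13.

11/13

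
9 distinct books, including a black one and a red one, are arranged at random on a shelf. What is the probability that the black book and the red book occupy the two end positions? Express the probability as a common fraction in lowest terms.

1/36

There are 9! = 362880 arrangements.
Place the black book and the red book at the ends in 2 ways, arrange the remaining 7 in 7! = 5040 ways: 2·5040 = 10080.
Probability = 10080/362880 = 1/36.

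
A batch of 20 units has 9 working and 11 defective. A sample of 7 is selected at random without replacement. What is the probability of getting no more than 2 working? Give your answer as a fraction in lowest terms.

Total selections: C(20,7) = 77520.
Favorable selections (no more than 2 working): C(9,0)·C(11,7) + C(9,1)·C(11,6) + C(9,2)·C(11,5) = 330 + 4158 + 16632 = 21120.
Probability = 21120/77520 = 88/323.

88/323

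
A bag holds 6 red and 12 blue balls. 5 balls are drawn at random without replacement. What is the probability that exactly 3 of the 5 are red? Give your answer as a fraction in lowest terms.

Total number of selections: C(18,5) = 8568.
Selections with exactly 3 red: choose 3 of the 6 red and 2 of the 12 blue, C(6,3)·C(12,2) = 20·66 = 1320.
Probability = 1320/8568 = 55/357.

55/357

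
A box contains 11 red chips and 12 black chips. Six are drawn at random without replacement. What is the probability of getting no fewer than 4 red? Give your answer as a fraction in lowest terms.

842/3059

There are C(23,6) = 100947 ways to choose the 6.
Favorable selections (no fewer than 4 red): C(11,4)·C(12,2) + C(11,5)·C(12,1) + C(11,6)·C(12,0) = 21780 + 5544 + 462 = 27786.
Probability = 27786/100947 = 842/3059.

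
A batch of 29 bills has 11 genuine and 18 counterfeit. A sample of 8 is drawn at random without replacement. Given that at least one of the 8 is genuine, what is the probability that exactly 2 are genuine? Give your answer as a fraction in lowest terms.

Work in counts. Selections with at least one genuine: C(29,8) − C(18,8) = 4292145 − 43758 = 4248387.
Of those, selections where exactly 2 are genuine: C(11,2)·C(18,6) = 55·18564 = 1021020.
Conditional probability = 1021020/4248387 = 2380/9903.

2380/9903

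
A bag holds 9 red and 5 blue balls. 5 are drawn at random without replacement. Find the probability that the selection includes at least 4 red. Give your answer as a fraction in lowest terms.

54/143

There are C(14,5) = 2002 ways to choose the 5.
Favorable selections (at least 4 red): C(9,4)·C(5,1) + C(9,5)·C(5,0) = 630 + 126 = 756.
Probability = 756/2002 = 54/143.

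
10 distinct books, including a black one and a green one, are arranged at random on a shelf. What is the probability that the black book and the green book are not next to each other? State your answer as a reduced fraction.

There are 10! = 3628800 arrangements.
Arrangements with the black book and the green book adjacent: 2·9! = 725760.
So not adjacent: 3628800 − 725760 = 2903040, probability 2903040/3628800 = 4/5.

4/5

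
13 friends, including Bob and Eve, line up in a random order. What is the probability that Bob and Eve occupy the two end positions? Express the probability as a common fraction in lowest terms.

There are 13! = 6227020800 arrangements.
Place Bob and Eve at the ends in 2 ways, arrange the remaining 11 in 11! = 39916800 ways: 2·39916800 = 79833600.
Probability = 79833600/6227020800 = 1/78.

1/78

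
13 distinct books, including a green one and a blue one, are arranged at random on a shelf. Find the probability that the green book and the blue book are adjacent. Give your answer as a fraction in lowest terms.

There are 13! = 6227020800 arrangements.
Treat the green book and the blue book as a block: 12! arrangements of the blocks × 2 orders within the block = 2·479001600 = 958003200.
Probability = 958003200/6227020800 = 2/13.

2/13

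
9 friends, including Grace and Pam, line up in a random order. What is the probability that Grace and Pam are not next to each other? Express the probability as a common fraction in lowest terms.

7/9

There are 9! = 362880 arrangements.
Arrangements with Grace and Pam adjacent: 2·8! = 80640.
So not adjacent: 362880 − 80640 = 282240, probability 282240/362880 = 7/9.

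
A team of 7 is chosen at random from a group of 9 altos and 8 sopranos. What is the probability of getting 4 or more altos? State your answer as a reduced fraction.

2823/4862

Total selections: C(17,7) = 19448.
Favorable selections (4 or more altos): C(9,4)·C(8,3) + C(9,5)·C(8,2) + C(9,6)·C(8,1) + C(9,7)·C(8,0) = 7056 + 3528 + 672 + 36 = 11292.
Probability = 11292/19448 = 2823/4862.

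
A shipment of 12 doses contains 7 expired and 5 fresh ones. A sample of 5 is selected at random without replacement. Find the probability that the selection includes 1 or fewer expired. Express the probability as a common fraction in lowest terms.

1/22

Total selections: C(12,5) = 792.
Favorable selections (1 or fewer expired): C(7,0)·C(5,5) + C(7,1)·C(5,4) = 1 + 35 = 36.
Probability = 36/792 = 1/22.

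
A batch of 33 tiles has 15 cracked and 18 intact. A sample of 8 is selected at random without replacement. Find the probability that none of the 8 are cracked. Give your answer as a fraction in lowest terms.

17/5394

There are C(33,8) = 13884156 possible selections.
Selections with no cracked (all intact): C(18,8) = 43758.
Probability = 43758/13884156 = 17/5394.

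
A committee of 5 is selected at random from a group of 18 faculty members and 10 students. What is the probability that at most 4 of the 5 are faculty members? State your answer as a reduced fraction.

There are C(28,5) = 98280 ways to choose the 5.
The complement is exactly 5 faculty members: C(18,5)·C(10,0) = 8568.
Probability = 1 − 8568/98280 = 89712/98280 = 178/195.

178/195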